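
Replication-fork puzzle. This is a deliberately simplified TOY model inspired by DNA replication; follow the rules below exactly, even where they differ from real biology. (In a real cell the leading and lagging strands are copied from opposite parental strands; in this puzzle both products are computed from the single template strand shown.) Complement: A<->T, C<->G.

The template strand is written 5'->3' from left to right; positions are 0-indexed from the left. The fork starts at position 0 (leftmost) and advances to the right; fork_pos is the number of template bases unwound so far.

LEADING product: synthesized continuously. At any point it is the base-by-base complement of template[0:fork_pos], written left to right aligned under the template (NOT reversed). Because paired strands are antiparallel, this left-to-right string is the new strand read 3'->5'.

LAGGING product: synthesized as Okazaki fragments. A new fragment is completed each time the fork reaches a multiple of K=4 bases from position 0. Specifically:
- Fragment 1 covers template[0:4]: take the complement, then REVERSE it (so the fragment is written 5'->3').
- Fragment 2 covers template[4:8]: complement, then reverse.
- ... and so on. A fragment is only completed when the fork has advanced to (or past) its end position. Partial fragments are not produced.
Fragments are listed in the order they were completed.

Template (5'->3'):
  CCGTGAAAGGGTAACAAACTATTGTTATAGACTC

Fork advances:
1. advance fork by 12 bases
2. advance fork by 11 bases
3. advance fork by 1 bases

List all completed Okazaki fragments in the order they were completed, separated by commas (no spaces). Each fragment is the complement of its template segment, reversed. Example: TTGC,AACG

Answer: ACGG,TTTC,ACCC,TGTT,AGTT,CAAT

Derivation:
Step 1: advance 12 -> fork_pos = 0 + 12 = 12. Reached multiple(s) of 4: 4, 8, 12 -> fragments 1-3 completed (3 total).
Step 2: advance 11 -> fork_pos = 12 + 11 = 23. Reached multiple(s) of 4: 16, 20 -> fragments 4-5 completed (5 total).
Step 3: advance 1 -> fork_pos = 23 + 1 = 24. Reached multiple(s) of 4: 24 -> fragment 6 completed (6 total).
Final fork_pos = 24, so 6 fragment(s) are complete. Build each: template segment -> complement -> reverse.
Fragment 1: template[0:4] = CCGT -> complement GGCA -> reversed ACGG
Fragment 2: template[4:8] = GAAA -> complement CTTT -> reversed TTTC
Fragment 3: template[8:12] = GGGT -> complement CCCA -> reversed ACCC
Fragment 4: template[12:16] = AACA -> complement TTGT -> reversed TGTT
Fragment 5: template[16:20] = AACT -> complement TTGA -> reversed AGTT
Fragment 6: template[20:24] = ATTG -> complement TAAC -> reversed CAAT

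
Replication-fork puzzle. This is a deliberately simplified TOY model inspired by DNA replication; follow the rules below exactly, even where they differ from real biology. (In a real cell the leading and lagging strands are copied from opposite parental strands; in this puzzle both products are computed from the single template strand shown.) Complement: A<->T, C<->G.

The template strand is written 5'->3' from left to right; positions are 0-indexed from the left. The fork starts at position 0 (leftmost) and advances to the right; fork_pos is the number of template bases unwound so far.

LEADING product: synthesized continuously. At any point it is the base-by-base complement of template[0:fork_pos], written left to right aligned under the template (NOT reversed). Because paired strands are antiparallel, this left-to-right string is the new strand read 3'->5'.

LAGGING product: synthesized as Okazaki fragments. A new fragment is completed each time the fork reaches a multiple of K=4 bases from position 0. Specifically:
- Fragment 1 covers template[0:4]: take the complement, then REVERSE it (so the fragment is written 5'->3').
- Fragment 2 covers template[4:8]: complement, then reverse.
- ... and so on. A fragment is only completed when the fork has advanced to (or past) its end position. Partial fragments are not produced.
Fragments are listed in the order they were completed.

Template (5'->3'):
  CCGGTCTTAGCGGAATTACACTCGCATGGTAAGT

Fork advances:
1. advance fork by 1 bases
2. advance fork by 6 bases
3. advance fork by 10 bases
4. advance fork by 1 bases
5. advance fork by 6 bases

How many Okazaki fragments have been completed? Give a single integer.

Answer: 6

Derivation:
Step 1: advance 1 -> fork_pos = 0 + 1 = 1. Next multiple of 4 is 4 (not reached); still 0 fragment(s).
Step 2: advance 6 -> fork_pos = 1 + 6 = 7. Reached multiple(s) of 4: 4 -> fragment 1 completed (1 total).
Step 3: advance 10 -> fork_pos = 7 + 10 = 17. Reached multiple(s) of 4: 8, 12, 16 -> fragments 2-4 completed (4 total).
Step 4: advance 1 -> fork_pos = 17 + 1 = 18. Next multiple of 4 is 20 (not reached); still 4 fragment(s).
Step 5: advance 6 -> fork_pos = 18 + 6 = 24. Reached multiple(s) of 4: 20, 24 -> fragments 5-6 completed (6 total).
Check: final fork_pos = 24; the multiples of 4 that are <= 24 are 4..24 -> 24 // 4 = 6 completed fragment(s).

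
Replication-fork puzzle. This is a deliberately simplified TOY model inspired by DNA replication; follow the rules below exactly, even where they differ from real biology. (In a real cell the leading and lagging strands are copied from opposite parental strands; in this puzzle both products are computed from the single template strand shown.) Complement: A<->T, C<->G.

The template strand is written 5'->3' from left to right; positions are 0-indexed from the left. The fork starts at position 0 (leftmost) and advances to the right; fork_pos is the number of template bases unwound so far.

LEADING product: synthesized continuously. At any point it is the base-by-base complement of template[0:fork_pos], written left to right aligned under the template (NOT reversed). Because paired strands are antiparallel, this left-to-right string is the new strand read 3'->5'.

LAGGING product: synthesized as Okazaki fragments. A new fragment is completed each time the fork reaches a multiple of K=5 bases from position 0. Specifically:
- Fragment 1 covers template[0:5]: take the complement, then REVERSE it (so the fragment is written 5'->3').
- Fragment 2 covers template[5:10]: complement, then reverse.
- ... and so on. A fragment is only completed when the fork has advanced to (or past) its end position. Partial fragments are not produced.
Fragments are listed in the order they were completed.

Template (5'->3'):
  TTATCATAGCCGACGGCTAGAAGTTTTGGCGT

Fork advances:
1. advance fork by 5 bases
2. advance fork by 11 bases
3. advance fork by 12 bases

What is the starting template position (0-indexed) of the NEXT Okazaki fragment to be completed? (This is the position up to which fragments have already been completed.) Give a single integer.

Step 1: advance 5 -> fork_pos = 0 + 5 = 5. Reached multiple(s) of 5: 5 -> fragment 1 completed (1 total).
Step 2: advance 11 -> fork_pos = 5 + 11 = 16. Reached multiple(s) of 5: 10, 15 -> fragments 2-3 completed (3 total).
Step 3: advance 12 -> fork_pos = 16 + 12 = 28. Reached multiple(s) of 5: 20, 25 -> fragments 4-5 completed (5 total).
5 fragment(s) completed, covering template[0:25] (5 x 5 = 25). The next fragment, fragment 6, covers template[25:30], so it starts at position 25.

Answer: 25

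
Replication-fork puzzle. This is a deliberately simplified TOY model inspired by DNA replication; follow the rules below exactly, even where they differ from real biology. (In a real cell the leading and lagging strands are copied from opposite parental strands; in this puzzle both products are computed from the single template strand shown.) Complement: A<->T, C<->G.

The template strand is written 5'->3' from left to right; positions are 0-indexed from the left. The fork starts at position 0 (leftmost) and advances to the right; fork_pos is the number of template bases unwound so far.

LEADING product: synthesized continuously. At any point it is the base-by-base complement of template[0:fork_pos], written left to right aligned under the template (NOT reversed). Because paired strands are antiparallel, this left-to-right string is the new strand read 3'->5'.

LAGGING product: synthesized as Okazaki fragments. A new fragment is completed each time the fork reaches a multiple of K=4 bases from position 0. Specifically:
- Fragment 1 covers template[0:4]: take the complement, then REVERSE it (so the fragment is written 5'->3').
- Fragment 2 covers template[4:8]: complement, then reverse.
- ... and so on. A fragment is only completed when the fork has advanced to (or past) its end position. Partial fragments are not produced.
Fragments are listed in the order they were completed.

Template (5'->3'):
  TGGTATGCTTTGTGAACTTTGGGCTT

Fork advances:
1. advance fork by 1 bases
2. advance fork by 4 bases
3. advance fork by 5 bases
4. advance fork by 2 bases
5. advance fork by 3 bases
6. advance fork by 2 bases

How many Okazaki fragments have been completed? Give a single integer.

Answer: 4

Derivation:
Step 1: advance 1 -> fork_pos = 0 + 1 = 1. Next multiple of 4 is 4 (not reached); still 0 fragment(s).
Step 2: advance 4 -> fork_pos = 1 + 4 = 5. Reached multiple(s) of 4: 4 -> fragment 1 completed (1 total).
Step 3: advance 5 -> fork_pos = 5 + 5 = 10. Reached multiple(s) of 4: 8 -> fragment 2 completed (2 total).
Step 4: advance 2 -> fork_pos = 10 + 2 = 12. Reached multiple(s) of 4: 12 -> fragment 3 completed (3 total).
Step 5: advance 3 -> fork_pos = 12 + 3 = 15. Next multiple of 4 is 16 (not reached); still 3 fragment(s).
Step 6: advance 2 -> fork_pos = 15 + 2 = 17. Reached multiple(s) of 4: 16 -> fragment 4 completed (4 total).
Check: final fork_pos = 17; the multiples of 4 that are <= 17 are 4..16 -> 17 // 4 = 4 completed fragment(s).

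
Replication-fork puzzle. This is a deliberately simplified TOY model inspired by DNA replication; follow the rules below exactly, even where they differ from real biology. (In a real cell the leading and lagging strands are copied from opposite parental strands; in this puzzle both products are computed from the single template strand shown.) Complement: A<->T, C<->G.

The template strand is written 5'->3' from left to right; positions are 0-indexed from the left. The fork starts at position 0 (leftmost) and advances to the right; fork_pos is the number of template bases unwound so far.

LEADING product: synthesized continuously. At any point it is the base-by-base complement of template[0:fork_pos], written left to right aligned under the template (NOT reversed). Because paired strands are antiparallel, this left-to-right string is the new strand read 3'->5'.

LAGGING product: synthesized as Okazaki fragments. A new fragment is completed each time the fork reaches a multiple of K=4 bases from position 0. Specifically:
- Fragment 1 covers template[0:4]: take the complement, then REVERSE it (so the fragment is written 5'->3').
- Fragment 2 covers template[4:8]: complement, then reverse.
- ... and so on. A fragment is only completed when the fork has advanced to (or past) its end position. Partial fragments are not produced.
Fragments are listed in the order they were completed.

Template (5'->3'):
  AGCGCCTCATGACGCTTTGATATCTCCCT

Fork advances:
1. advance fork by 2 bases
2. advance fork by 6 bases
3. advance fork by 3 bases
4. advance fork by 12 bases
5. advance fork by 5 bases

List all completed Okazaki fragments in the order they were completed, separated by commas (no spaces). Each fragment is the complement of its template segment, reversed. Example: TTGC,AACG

Step 1: advance 2 -> fork_pos = 0 + 2 = 2. Next multiple of 4 is 4 (not reached); still 0 fragment(s).
Step 2: advance 6 -> fork_pos = 2 + 6 = 8. Reached multiple(s) of 4: 4, 8 -> fragments 1-2 completed (2 total).
Step 3: advance 3 -> fork_pos = 8 + 3 = 11. Next multiple of 4 is 12 (not reached); still 2 fragment(s).
Step 4: advance 12 -> fork_pos = 11 + 12 = 23. Reached multiple(s) of 4: 12, 16, 20 -> fragments 3-5 completed (5 total).
Step 5: advance 5 -> fork_pos = 23 + 5 = 28. Reached multiple(s) of 4: 24, 28 -> fragments 6-7 completed (7 total).
Final fork_pos = 28, so 7 fragment(s) are complete. Build each: template segment -> complement -> reverse.
Fragment 1: template[0:4] = AGCG -> complement TCGC -> reversed CGCT
Fragment 2: template[4:8] = CCTC -> complement GGAG -> reversed GAGG
Fragment 3: template[8:12] = ATGA -> complement TACT -> reversed TCAT
Fragment 4: template[12:16] = CGCT -> complement GCGA -> reversed AGCG
Fragment 5: template[16:20] = TTGA -> complement AACT -> reversed TCAA
Fragment 6: template[20:24] = TATC -> complement ATAG -> reversed GATA
Fragment 7: template[24:28] = TCCC -> complement AGGG -> reversed GGGA

Answer: CGCT,GAGG,TCAT,AGCG,TCAA,GATA,GGGA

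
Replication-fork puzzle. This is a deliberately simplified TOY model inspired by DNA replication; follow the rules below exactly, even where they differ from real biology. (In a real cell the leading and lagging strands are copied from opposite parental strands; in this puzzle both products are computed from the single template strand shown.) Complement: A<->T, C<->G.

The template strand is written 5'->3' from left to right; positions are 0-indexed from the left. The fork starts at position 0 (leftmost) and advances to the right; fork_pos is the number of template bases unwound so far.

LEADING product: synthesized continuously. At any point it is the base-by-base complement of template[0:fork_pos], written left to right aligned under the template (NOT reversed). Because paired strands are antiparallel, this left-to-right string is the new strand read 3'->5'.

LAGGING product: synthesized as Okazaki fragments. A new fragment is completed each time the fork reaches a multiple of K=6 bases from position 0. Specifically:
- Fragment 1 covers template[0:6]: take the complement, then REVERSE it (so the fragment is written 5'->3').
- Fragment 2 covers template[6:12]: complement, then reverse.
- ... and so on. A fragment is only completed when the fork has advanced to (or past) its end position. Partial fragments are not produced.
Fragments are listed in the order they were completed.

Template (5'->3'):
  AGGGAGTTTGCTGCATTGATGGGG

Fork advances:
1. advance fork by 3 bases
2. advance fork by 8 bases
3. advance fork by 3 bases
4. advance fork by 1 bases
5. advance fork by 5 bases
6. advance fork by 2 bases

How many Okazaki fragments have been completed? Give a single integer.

Answer: 3

Derivation:
Step 1: advance 3 -> fork_pos = 0 + 3 = 3. Next multiple of 6 is 6 (not reached); still 0 fragment(s).
Step 2: advance 8 -> fork_pos = 3 + 8 = 11. Reached multiple(s) of 6: 6 -> fragment 1 completed (1 total).
Step 3: advance 3 -> fork_pos = 11 + 3 = 14. Reached multiple(s) of 6: 12 -> fragment 2 completed (2 total).
Step 4: advance 1 -> fork_pos = 14 + 1 = 15. Next multiple of 6 is 18 (not reached); still 2 fragment(s).
Step 5: advance 5 -> fork_pos = 15 + 5 = 20. Reached multiple(s) of 6: 18 -> fragment 3 completed (3 total).
Step 6: advance 2 -> fork_pos = 20 + 2 = 22. Next multiple of 6 is 24 (not reached); still 3 fragment(s).
Check: final fork_pos = 22; the multiples of 6 that are <= 22 are 6..18 -> 22 // 6 = 3 completed fragment(s).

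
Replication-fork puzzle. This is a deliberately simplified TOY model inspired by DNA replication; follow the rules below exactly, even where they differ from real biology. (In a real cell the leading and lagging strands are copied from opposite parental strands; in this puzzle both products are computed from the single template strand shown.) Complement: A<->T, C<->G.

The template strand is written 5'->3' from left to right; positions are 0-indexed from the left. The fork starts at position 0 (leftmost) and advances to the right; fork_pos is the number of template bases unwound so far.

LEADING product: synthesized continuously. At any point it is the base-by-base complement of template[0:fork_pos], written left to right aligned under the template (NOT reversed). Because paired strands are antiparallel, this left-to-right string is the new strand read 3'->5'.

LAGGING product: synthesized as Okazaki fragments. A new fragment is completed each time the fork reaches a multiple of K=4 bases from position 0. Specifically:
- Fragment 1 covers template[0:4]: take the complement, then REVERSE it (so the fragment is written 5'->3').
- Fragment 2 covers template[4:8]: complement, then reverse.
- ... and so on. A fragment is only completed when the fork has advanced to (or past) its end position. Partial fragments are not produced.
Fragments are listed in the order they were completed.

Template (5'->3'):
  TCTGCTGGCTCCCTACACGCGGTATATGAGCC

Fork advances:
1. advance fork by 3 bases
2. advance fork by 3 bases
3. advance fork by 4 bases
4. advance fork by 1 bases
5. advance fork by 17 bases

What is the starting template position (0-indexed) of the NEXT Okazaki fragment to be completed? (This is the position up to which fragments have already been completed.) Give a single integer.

Answer: 28

Derivation:
Step 1: advance 3 -> fork_pos = 0 + 3 = 3. Next multiple of 4 is 4 (not reached); still 0 fragment(s).
Step 2: advance 3 -> fork_pos = 3 + 3 = 6. Reached multiple(s) of 4: 4 -> fragment 1 completed (1 total).
Step 3: advance 4 -> fork_pos = 6 + 4 = 10. Reached multiple(s) of 4: 8 -> fragment 2 completed (2 total).
Step 4: advance 1 -> fork_pos = 10 + 1 = 11. Next multiple of 4 is 12 (not reached); still 2 fragment(s).
Step 5: advance 17 -> fork_pos = 11 + 17 = 28. Reached multiple(s) of 4: 12, 16, 20, 24, 28 -> fragments 3-7 completed (7 total).
7 fragment(s) completed, covering template[0:28] (7 x 4 = 28). The next fragment, fragment 8, covers template[28:32], so it starts at position 28.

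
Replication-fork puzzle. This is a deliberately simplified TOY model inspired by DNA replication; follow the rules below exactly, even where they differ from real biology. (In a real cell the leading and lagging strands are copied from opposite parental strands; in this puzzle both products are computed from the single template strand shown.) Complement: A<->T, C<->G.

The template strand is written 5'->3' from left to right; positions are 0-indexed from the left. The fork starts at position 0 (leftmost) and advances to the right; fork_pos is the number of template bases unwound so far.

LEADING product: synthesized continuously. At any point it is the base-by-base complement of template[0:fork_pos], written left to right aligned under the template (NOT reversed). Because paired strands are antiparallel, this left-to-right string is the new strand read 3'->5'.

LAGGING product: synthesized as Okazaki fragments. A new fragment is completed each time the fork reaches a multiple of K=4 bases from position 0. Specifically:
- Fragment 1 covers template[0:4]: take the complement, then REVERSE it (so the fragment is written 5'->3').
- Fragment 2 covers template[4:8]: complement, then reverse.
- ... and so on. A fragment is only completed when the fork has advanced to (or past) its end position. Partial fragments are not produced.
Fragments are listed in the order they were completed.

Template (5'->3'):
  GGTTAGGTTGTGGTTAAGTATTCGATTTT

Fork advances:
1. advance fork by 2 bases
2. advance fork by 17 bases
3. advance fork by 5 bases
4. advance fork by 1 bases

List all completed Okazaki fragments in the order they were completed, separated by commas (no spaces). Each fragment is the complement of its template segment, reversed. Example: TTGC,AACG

Step 1: advance 2 -> fork_pos = 0 + 2 = 2. Next multiple of 4 is 4 (not reached); still 0 fragment(s).
Step 2: advance 17 -> fork_pos = 2 + 17 = 19. Reached multiple(s) of 4: 4, 8, 12, 16 -> fragments 1-4 completed (4 total).
Step 3: advance 5 -> fork_pos = 19 + 5 = 24. Reached multiple(s) of 4: 20, 24 -> fragments 5-6 completed (6 total).
Step 4: advance 1 -> fork_pos = 24 + 1 = 25. Next multiple of 4 is 28 (not reached); still 6 fragment(s).
Final fork_pos = 25, so 6 fragment(s) are complete. Build each: template segment -> complement -> reverse.
Fragment 1: template[0:4] = GGTT -> complement CCAA -> reversed AACC
Fragment 2: template[4:8] = AGGT -> complement TCCA -> reversed ACCT
Fragment 3: template[8:12] = TGTG -> complement ACAC -> reversed CACA
Fragment 4: template[12:16] = GTTA -> complement CAAT -> reversed TAAC
Fragment 5: template[16:20] = AGTA -> complement TCAT -> reversed TACT
Fragment 6: template[20:24] = TTCG -> complement AAGC -> reversed CGAA

Answer: AACC,ACCT,CACA,TAAC,TACT,CGAA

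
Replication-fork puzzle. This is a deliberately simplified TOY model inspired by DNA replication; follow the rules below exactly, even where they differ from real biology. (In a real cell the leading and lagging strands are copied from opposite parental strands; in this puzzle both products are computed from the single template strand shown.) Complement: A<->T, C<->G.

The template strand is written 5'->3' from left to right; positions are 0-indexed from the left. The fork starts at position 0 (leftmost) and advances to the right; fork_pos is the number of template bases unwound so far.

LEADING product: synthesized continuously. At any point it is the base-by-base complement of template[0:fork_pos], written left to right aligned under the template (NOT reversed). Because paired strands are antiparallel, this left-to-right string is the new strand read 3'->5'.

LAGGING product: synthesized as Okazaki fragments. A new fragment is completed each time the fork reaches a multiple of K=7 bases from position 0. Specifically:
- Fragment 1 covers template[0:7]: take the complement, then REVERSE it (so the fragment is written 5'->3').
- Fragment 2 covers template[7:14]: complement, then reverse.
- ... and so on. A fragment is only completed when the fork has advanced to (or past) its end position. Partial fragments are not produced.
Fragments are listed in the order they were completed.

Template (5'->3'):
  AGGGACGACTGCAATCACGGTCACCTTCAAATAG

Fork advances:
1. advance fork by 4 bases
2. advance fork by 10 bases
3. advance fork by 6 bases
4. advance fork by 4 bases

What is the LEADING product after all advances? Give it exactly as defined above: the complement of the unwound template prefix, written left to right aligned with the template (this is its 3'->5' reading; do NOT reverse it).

Answer: TCCCTGCTGACGTTAGTGCCAGTG

Derivation:
Step 1: advance 4 -> fork_pos = 0 + 4 = 4.
Step 2: advance 10 -> fork_pos = 4 + 10 = 14.
Step 3: advance 6 -> fork_pos = 14 + 6 = 20.
Step 4: advance 4 -> fork_pos = 20 + 4 = 24.
Unwound prefix: template[0:24] = AGGGACGACTGCAATCACGGTCAC
Complement it base by base (A<->T, C<->G), keeping left-to-right order:
  [0:5] AGGGA -> TCCCT
  [5:10] CGACT -> GCTGA
  [10:15] GCAAT -> CGTTA
  [15:20] CACGG -> GTGCC
  [20:24] TCAC -> AGTG
Concatenate: TCCCTGCTGACGTTAGTGCCAGTG (length 24; written aligned with the template, i.e. 3'->5').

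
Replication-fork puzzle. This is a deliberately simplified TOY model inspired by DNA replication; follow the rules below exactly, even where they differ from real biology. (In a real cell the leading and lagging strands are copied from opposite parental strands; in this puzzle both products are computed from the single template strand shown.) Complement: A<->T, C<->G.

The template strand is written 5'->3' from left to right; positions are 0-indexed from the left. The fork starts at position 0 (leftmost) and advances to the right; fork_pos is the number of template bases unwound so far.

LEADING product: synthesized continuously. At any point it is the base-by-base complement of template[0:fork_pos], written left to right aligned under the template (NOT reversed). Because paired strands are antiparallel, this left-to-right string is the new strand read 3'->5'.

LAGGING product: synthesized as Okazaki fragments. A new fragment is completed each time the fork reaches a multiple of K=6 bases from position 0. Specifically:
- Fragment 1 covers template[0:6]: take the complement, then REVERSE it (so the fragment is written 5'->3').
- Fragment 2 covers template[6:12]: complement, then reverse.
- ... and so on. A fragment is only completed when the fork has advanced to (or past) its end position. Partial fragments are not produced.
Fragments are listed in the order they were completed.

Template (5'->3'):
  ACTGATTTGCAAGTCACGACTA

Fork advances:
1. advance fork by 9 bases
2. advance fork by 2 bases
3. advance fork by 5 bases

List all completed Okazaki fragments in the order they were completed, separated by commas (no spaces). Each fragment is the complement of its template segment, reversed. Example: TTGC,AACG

Answer: ATCAGT,TTGCAA

Derivation:
Step 1: advance 9 -> fork_pos = 0 + 9 = 9. Reached multiple(s) of 6: 6 -> fragment 1 completed (1 total).
Step 2: advance 2 -> fork_pos = 9 + 2 = 11. Next multiple of 6 is 12 (not reached); still 1 fragment(s).
Step 3: advance 5 -> fork_pos = 11 + 5 = 16. Reached multiple(s) of 6: 12 -> fragment 2 completed (2 total).
Final fork_pos = 16, so 2 fragment(s) are complete. Build each: template segment -> complement -> reverse.
Fragment 1: template[0:6] = ACTGAT -> complement TGACTA -> reversed ATCAGT
Fragment 2: template[6:12] = TTGCAA -> complement AACGTT -> reversed TTGCAA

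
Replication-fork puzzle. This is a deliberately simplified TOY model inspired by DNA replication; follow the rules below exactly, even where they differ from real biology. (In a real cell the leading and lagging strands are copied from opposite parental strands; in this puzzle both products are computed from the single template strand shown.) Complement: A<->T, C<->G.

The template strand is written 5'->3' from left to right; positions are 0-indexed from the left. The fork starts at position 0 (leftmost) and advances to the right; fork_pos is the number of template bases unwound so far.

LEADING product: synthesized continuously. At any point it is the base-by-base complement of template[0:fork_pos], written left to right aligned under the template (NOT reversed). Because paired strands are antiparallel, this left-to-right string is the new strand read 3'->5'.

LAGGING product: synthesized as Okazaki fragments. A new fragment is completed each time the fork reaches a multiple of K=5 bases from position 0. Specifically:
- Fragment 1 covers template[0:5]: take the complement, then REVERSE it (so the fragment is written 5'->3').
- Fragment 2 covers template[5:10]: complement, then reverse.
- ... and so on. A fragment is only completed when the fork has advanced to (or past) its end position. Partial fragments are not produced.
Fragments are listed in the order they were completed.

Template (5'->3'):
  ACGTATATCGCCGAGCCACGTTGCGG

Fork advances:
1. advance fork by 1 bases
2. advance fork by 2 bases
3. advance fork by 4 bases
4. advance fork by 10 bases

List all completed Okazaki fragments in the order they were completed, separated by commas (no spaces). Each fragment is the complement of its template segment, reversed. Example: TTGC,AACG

Step 1: advance 1 -> fork_pos = 0 + 1 = 1. Next multiple of 5 is 5 (not reached); still 0 fragment(s).
Step 2: advance 2 -> fork_pos = 1 + 2 = 3. Next multiple of 5 is 5 (not reached); still 0 fragment(s).
Step 3: advance 4 -> fork_pos = 3 + 4 = 7. Reached multiple(s) of 5: 5 -> fragment 1 completed (1 total).
Step 4: advance 10 -> fork_pos = 7 + 10 = 17. Reached multiple(s) of 5: 10, 15 -> fragments 2-3 completed (3 total).
Final fork_pos = 17, so 3 fragment(s) are complete. Build each: template segment -> complement -> reverse.
Fragment 1: template[0:5] = ACGTA -> complement TGCAT -> reversed TACGT
Fragment 2: template[5:10] = TATCG -> complement ATAGC -> reversed CGATA
Fragment 3: template[10:15] = CCGAG -> complement GGCTC -> reversed CTCGG

Answer: TACGT,CGATA,CTCGG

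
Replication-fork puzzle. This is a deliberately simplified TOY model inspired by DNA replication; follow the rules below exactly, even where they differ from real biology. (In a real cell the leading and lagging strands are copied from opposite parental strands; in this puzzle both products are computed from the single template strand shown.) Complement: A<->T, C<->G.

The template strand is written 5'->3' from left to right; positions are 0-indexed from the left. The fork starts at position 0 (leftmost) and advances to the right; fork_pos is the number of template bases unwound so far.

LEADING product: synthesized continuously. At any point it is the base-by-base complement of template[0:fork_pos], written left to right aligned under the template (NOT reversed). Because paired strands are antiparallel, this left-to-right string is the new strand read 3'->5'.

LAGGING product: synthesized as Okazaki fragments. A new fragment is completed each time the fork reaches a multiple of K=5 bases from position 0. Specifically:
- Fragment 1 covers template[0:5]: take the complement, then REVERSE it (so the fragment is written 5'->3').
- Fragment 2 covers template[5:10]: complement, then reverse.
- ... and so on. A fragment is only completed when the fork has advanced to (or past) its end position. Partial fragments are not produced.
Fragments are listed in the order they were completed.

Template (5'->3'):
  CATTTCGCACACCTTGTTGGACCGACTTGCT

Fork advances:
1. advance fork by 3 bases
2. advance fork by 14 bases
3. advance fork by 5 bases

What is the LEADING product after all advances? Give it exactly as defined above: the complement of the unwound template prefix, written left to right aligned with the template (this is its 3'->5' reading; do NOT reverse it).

Step 1: advance 3 -> fork_pos = 0 + 3 = 3.
Step 2: advance 14 -> fork_pos = 3 + 14 = 17.
Step 3: advance 5 -> fork_pos = 17 + 5 = 22.
Unwound prefix: template[0:22] = CATTTCGCACACCTTGTTGGAC
Complement it base by base (A<->T, C<->G), keeping left-to-right order:
  [0:5] CATTT -> GTAAA
  [5:10] CGCAC -> GCGTG
  [10:15] ACCTT -> TGGAA
  [15:20] GTTGG -> CAACC
  [20:22] AC -> TG
Concatenate: GTAAAGCGTGTGGAACAACCTG (length 22; written aligned with the template, i.e. 3'->5').

Answer: GTAAAGCGTGTGGAACAACCTG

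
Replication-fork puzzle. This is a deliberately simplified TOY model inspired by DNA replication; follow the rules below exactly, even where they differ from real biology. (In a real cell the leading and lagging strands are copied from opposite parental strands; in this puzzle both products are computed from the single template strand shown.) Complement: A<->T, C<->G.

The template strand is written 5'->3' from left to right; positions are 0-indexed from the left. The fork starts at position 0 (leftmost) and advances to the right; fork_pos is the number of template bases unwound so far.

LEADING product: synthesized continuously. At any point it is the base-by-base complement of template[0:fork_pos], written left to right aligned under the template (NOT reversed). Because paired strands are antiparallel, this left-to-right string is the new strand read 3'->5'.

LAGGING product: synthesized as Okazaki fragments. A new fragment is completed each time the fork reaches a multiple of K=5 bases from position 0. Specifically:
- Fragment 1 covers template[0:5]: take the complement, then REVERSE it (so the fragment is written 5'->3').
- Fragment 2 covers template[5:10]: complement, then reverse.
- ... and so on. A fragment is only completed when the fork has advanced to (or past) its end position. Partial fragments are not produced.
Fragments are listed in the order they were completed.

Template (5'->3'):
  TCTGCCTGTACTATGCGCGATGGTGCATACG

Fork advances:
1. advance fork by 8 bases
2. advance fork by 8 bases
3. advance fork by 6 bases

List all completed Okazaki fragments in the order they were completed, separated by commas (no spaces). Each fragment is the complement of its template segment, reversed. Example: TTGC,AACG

Step 1: advance 8 -> fork_pos = 0 + 8 = 8. Reached multiple(s) of 5: 5 -> fragment 1 completed (1 total).
Step 2: advance 8 -> fork_pos = 8 + 8 = 16. Reached multiple(s) of 5: 10, 15 -> fragments 2-3 completed (3 total).
Step 3: advance 6 -> fork_pos = 16 + 6 = 22. Reached multiple(s) of 5: 20 -> fragment 4 completed (4 total).
Final fork_pos = 22, so 4 fragment(s) are complete. Build each: template segment -> complement -> reverse.
Fragment 1: template[0:5] = TCTGC -> complement AGACG -> reversed GCAGA
Fragment 2: template[5:10] = CTGTA -> complement GACAT -> reversed TACAG
Fragment 3: template[10:15] = CTATG -> complement GATAC -> reversed CATAG
Fragment 4: template[15:20] = CGCGA -> complement GCGCT -> reversed TCGCG

Answer: GCAGA,TACAG,CATAG,TCGCG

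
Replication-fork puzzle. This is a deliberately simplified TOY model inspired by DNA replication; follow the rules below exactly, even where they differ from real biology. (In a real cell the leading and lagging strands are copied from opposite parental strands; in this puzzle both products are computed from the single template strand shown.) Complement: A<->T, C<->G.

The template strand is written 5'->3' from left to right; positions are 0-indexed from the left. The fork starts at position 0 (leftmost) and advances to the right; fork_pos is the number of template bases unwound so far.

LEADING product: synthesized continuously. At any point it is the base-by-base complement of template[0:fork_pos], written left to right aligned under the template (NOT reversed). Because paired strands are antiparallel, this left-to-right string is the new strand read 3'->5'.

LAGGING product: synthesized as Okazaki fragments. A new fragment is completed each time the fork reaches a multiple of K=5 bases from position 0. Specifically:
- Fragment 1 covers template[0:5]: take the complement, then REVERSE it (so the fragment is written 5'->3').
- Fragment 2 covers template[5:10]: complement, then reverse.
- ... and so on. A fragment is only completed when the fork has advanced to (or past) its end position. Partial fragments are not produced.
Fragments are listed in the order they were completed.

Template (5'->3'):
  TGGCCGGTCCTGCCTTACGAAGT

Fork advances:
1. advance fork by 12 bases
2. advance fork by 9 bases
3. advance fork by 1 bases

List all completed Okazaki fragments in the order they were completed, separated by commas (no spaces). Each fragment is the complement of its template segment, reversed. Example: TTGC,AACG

Answer: GGCCA,GGACC,AGGCA,TCGTA

Derivation:
Step 1: advance 12 -> fork_pos = 0 + 12 = 12. Reached multiple(s) of 5: 5, 10 -> fragments 1-2 completed (2 total).
Step 2: advance 9 -> fork_pos = 12 + 9 = 21. Reached multiple(s) of 5: 15, 20 -> fragments 3-4 completed (4 total).
Step 3: advance 1 -> fork_pos = 21 + 1 = 22. Next multiple of 5 is 25 (not reached); still 4 fragment(s).
Final fork_pos = 22, so 4 fragment(s) are complete. Build each: template segment -> complement -> reverse.
Fragment 1: template[0:5] = TGGCC -> complement ACCGG -> reversed GGCCA
Fragment 2: template[5:10] = GGTCC -> complement CCAGG -> reversed GGACC
Fragment 3: template[10:15] = TGCCT -> complement ACGGA -> reversed AGGCA
Fragment 4: template[15:20] = TACGA -> complement ATGCT -> reversed TCGTA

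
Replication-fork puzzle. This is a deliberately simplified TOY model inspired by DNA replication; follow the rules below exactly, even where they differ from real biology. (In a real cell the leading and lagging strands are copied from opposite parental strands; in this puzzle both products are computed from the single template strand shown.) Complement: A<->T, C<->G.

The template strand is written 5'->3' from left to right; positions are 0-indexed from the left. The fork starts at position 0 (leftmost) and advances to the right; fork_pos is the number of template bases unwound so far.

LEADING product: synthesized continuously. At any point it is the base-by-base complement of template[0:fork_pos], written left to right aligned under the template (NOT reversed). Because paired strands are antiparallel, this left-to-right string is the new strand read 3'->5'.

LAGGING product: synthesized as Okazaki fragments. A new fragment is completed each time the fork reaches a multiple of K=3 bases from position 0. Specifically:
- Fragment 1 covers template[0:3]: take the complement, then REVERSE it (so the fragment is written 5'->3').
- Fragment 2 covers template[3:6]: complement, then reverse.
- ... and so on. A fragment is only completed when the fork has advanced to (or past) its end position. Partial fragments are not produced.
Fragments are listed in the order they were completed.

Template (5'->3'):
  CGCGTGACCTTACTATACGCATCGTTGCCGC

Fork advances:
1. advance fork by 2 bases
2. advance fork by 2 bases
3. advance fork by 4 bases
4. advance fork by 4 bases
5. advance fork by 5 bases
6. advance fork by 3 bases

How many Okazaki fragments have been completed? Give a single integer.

Step 1: advance 2 -> fork_pos = 0 + 2 = 2. Next multiple of 3 is 3 (not reached); still 0 fragment(s).
Step 2: advance 2 -> fork_pos = 2 + 2 = 4. Reached multiple(s) of 3: 3 -> fragment 1 completed (1 total).
Step 3: advance 4 -> fork_pos = 4 + 4 = 8. Reached multiple(s) of 3: 6 -> fragment 2 completed (2 total).
Step 4: advance 4 -> fork_pos = 8 + 4 = 12. Reached multiple(s) of 3: 9, 12 -> fragments 3-4 completed (4 total).
Step 5: advance 5 -> fork_pos = 12 + 5 = 17. Reached multiple(s) of 3: 15 -> fragment 5 completed (5 total).
Step 6: advance 3 -> fork_pos = 17 + 3 = 20. Reached multiple(s) of 3: 18 -> fragment 6 completed (6 total).
Check: final fork_pos = 20; the multiples of 3 that are <= 20 are 3..18 -> 20 // 3 = 6 completed fragment(s).

Answer: 6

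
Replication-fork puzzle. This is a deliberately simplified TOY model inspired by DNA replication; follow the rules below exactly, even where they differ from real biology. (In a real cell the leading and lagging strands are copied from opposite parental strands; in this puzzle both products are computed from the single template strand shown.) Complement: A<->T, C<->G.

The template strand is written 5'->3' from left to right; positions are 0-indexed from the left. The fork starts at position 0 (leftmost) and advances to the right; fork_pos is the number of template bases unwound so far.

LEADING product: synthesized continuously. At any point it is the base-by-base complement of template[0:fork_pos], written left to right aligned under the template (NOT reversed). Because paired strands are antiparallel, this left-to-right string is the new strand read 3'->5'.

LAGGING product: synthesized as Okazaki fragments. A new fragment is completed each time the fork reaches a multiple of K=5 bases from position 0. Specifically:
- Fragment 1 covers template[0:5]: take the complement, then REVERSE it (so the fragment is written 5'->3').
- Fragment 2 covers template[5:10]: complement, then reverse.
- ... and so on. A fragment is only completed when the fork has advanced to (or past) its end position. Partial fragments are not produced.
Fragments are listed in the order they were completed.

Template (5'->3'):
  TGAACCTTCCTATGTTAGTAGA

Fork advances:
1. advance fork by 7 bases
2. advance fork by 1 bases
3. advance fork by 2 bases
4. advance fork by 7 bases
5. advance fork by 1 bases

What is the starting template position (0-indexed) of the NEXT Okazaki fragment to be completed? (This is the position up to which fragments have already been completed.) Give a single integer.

Answer: 15

Derivation:
Step 1: advance 7 -> fork_pos = 0 + 7 = 7. Reached multiple(s) of 5: 5 -> fragment 1 completed (1 total).
Step 2: advance 1 -> fork_pos = 7 + 1 = 8. Next multiple of 5 is 10 (not reached); still 1 fragment(s).
Step 3: advance 2 -> fork_pos = 8 + 2 = 10. Reached multiple(s) of 5: 10 -> fragment 2 completed (2 total).
Step 4: advance 7 -> fork_pos = 10 + 7 = 17. Reached multiple(s) of 5: 15 -> fragment 3 completed (3 total).
Step 5: advance 1 -> fork_pos = 17 + 1 = 18. Next multiple of 5 is 20 (not reached); still 3 fragment(s).
3 fragment(s) completed, covering template[0:15] (3 x 5 = 15). The next fragment, fragment 4, covers template[15:20], so it starts at position 15.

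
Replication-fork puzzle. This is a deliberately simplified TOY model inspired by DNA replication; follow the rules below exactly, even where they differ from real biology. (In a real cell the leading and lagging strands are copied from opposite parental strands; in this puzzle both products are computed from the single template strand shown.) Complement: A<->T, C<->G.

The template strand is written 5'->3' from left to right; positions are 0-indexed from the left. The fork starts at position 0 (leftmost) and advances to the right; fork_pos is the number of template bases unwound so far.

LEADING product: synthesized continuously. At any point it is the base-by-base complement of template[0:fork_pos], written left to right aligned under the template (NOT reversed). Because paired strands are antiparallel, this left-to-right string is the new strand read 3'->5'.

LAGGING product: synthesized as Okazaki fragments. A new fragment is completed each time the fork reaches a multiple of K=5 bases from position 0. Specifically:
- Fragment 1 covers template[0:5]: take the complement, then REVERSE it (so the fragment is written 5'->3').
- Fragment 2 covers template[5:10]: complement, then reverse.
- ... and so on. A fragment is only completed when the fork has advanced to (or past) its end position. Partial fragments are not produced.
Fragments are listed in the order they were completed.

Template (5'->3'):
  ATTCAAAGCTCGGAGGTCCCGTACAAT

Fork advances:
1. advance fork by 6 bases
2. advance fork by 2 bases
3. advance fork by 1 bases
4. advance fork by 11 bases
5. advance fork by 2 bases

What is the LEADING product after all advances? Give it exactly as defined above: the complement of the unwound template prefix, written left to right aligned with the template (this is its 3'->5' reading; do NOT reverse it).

Step 1: advance 6 -> fork_pos = 0 + 6 = 6.
Step 2: advance 2 -> fork_pos = 6 + 2 = 8.
Step 3: advance 1 -> fork_pos = 8 + 1 = 9.
Step 4: advance 11 -> fork_pos = 9 + 11 = 20.
Step 5: advance 2 -> fork_pos = 20 + 2 = 22.
Unwound prefix: template[0:22] = ATTCAAAGCTCGGAGGTCCCGT
Complement it base by base (A<->T, C<->G), keeping left-to-right order:
  [0:5] ATTCA -> TAAGT
  [5:10] AAGCT -> TTCGA
  [10:15] CGGAG -> GCCTC
  [15:20] GTCCC -> CAGGG
  [20:22] GT -> CA
Concatenate: TAAGTTTCGAGCCTCCAGGGCA (length 22; written aligned with the template, i.e. 3'->5').

Answer: TAAGTTTCGAGCCTCCAGGGCA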